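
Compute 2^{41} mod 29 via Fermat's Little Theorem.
14

By Fermat's Little Theorem, a^(p-1) ≡ 1 (mod p) for prime p and gcd(a, p) = 1
Here p = 29, so 2^28 ≡ 1 (mod 29)
We can reduce the exponent: 41 mod 28 = 13
So 2^41 ≡ 2^13 (mod 29)
Computing: 2^13 mod 29 = 14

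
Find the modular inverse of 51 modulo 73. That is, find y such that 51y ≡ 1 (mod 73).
63

Using Extended Euclidean Algorithm:
gcd(51, 73) = 1
Bezout coefficients: 51 × -10 + 73 × 7 = 1
So 51 × -10 ≡ 1 (mod 73)
The inverse is -10 mod 73 = 63
Verification: 51 × 63 = 3213 = 44 × 73 + 1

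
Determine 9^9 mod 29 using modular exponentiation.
9 = 8 + 1 (binary 1001). Repeated squaring mod 29: 9^1 ≡ 9; 9^2 ≡ 9² = 81 ≡ 23; 9^4 ≡ 23² = 529 ≡ 7; 9^8 ≡ 7² = 49 ≡ 20. Multiply: 9^9 = 9^8 × 9^1 ≡ 20 × 9 (mod 29): 20 × 9 = 180 ≡ 6. So 9^9 ≡ 6 (mod 29).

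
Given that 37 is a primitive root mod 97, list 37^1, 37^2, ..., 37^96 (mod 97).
g^1, g^2, ..., g^{96} mod 97: {37, 11, 19, 24, 15, 70, 68, 91, 69, 31, 80, 50, 7, 65, 77, 36, 71, 8, 5, 88, 55, 95, 23, 75, 59, 49, 67, 54, 58, 12, 56, 35, 34, 94, 83, 64, 40, 25, 52, 81, 87, 18, 84, 4, 51, 44, 76, 96, 60, 86, 78, 73, 82, 27, 29, 6, 28, 66, 17, 47, 90, 32, 20, 61, 26, 89, 92, 9, 42, 2, 74, 22, 38, 48, 30, 43, 39, 85, 41, 62, 63, 3, 14, 33, 57, 72, 45, 16, 10, 79, 13, 93, 46, 53, 21, 1}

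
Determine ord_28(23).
Powers of 23 mod 28: 23^1≡23, 23^2≡25, 23^3≡15, 23^4≡9, 23^5≡11, 23^6≡1. Order = 6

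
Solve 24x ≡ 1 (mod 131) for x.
24^(-1) ≡ 71 (mod 131). Verification: 24 × 71 = 1704 ≡ 1 (mod 131)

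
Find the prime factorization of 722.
2 × 19^2

Divide by primes starting from smallest:
722 ÷ 2 = 361
361 ÷ 19 = 19
19 ÷ 19 = 1

722 = 2 × 19^2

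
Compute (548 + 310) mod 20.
18

(548 + 310) = 858
858 mod 20 = 18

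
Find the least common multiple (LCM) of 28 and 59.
1652

First find GCD(28, 59) using the Euclidean algorithm:
28 = 0 × 59 + 28
59 = 2 × 28 + 3
28 = 9 × 3 + 1
3 = 3 × 1 + 0
GCD(28, 59) = 1

LCM formula: LCM(a, b) = (a × b) / GCD(a, b)
LCM(28, 59) = (28 × 59) / 1
LCM(28, 59) = 1652 / 1
LCM(28, 59) = 1652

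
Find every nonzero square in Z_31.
QRs mod 31: {1, 2, 4, 5, 7, 8, 9, 10, 14, 16, 18, 19, 20, 25, 28}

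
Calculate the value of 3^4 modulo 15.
4 = 4 (binary 100). Repeated squaring mod 15: 3^1 ≡ 3; 3^2 ≡ 3² = 9 ≡ 9; 3^4 ≡ 9² = 81 ≡ 6. So 3^4 ≡ 6 (mod 15).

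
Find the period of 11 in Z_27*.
Powers of 11 mod 27: 11^1≡11, 11^2≡13, 11^3≡8, 11^4≡7, 11^5≡23, 11^6≡10, 11^7≡2, 11^8≡22, 11^9≡26, 11^10≡16, 11^11≡14, 11^12≡19, 11^13≡20, 11^14≡4, 11^15≡17, 11^16≡25, 11^17≡5, 11^18≡1. Order = 18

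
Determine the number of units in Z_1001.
720

Prime factorization: 1001 = 7 × 11 × 13
Using the formula φ(n) = n × Π(1 - 1/p) for each prime factor p:
φ(1001) = 1001 × (1 - 1/7) × (1 - 1/11) × (1 - 1/13)
φ(1001) = 720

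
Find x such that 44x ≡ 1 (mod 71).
44^(-1) ≡ 21 (mod 71). Verification: 44 × 21 = 924 ≡ 1 (mod 71)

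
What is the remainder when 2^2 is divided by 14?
2 = 2 (binary 10). Repeated squaring mod 14: 2^1 ≡ 2; 2^2 ≡ 2² = 4 ≡ 4. So 2^2 ≡ 4 (mod 14).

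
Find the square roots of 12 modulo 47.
The square roots of 12 mod 47 are 24 and 23. Verify: 24² = 576 ≡ 12 (mod 47)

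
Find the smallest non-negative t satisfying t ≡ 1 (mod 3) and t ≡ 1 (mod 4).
M = 3 × 4 = 12. M₁ = 4, y₁ ≡ 1 (mod 3). M₂ = 3, y₂ ≡ 3 (mod 4). t = 1×4×1 + 1×3×3 ≡ 1 (mod 12)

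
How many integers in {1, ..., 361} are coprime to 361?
342

Prime factorization: 361 = 19^2
Using the formula φ(n) = n × Π(1 - 1/p) for each prime factor p:
φ(361) = 361 × (1 - 1/19)
φ(361) = 342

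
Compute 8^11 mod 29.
Using repeated squaring. 11 = 8 + 2 + 1 (binary 1011). Repeated squaring mod 29: 8^1 ≡ 8; 8^2 ≡ 8² = 64 ≡ 6; 8^4 ≡ 6² = 36 ≡ 7; 8^8 ≡ 7² = 49 ≡ 20. Multiply: 8^11 = 8^8 × 8^2 × 8^1 ≡ 20 × 6 × 8 (mod 29): 20 × 6 = 120 ≡ 4; 4 × 8 = 32 ≡ 3. So 8^11 ≡ 3 (mod 29).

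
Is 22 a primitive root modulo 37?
Yes

To verify, check if 22^(36/q) ≢ 1 (mod 37) for each prime divisor q of 36
Divisors of 36 = 36: [1, 2, 3, 4, 6, 9, 12, 18, 36]
  22^(36/2) = 22^18 ≡ 36 (mod 37)
  22^(36/3) = 22^12 ≡ 26 (mod 37)
Conclusion: 22 is a primitive root modulo 37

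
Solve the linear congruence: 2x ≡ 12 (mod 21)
6

Since gcd(2, 21) = 1 divides 12, a solution exists.
Multiply both sides by the inverse of 2 mod 21:
  2^(-1) mod 21 = 11
  x ≡ 11 × 12 ≡ 132 ≡ 6 (mod 21)
Verification: 2 × 6 = 12 = 0 × 21 + 12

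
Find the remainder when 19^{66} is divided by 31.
By Fermat: 19^{30} ≡ 1 (mod 31). 66 = 2×30 + 6. So 19^{66} ≡ 19^{6} ≡ 2 (mod 31)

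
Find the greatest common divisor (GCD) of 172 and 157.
1

Using the Euclidean algorithm:
172 = 1 × 157 + 15
157 = 10 × 15 + 7
15 = 2 × 7 + 1
7 = 7 × 1 + 0

GCD(172, 157) = 1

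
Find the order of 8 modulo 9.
Powers of 8 mod 9: 8^1≡8, 8^2≡1. Order = 2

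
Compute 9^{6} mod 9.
0

Using successive squaring:
Binary expansion of 6: 110
Powers of 9 mod 9 (each is the square of the previous):
  9^1 ≡ 0 (mod 9)
  9^2 ≡ 0² = 0 ≡ 0 (mod 9)
  9^4 ≡ 0² = 0 ≡ 0 (mod 9)
6 = 4 + 2, so 9^6 = 9^4 × 9^2 ≡ 0 × 0 (mod 9)
Multiplying step by step:
  0 × 0 = 0 ≡ 0 (mod 9)
Result: 9^6 ≡ 0 (mod 9)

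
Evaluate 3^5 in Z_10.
5 = 4 + 1 (binary 101). Repeated squaring mod 10: 3^1 ≡ 3; 3^2 ≡ 3² = 9 ≡ 9; 3^4 ≡ 9² = 81 ≡ 1. Multiply: 3^5 = 3^4 × 3^1 ≡ 1 × 3 (mod 10): 1 × 3 = 3 ≡ 3. So 3^5 ≡ 3 (mod 10).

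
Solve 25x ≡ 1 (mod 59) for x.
25^(-1) ≡ 26 (mod 59). Verification: 25 × 26 = 650 ≡ 1 (mod 59)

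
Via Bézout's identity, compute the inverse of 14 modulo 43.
Extended GCD: 14(-3) + 43(1) = 1. So 14^(-1) ≡ 40 ≡ 40 (mod 43). Verify: 14 × 40 = 560 ≡ 1 (mod 43)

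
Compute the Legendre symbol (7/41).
(7/41) = 7^{20} mod 41 = -1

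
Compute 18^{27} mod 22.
6

Using successive squaring:
Binary expansion of 27: 11011
Powers of 18 mod 22 (each is the square of the previous):
  18^1 ≡ 18 (mod 22)
  18^2 ≡ 18² = 324 ≡ 16 (mod 22)
  18^4 ≡ 16² = 256 ≡ 14 (mod 22)
  18^8 ≡ 14² = 196 ≡ 20 (mod 22)
  18^16 ≡ 20² = 400 ≡ 4 (mod 22)
27 = 16 + 8 + 2 + 1, so 18^27 = 18^16 × 18^8 × 18^2 × 18^1 ≡ 4 × 20 × 16 × 18 (mod 22)
Multiplying step by step:
  4 × 20 = 80 ≡ 14 (mod 22)
  14 × 16 = 224 ≡ 4 (mod 22)
  4 × 18 = 72 ≡ 6 (mod 22)
Result: 18^27 ≡ 6 (mod 22)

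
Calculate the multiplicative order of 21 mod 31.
Powers of 21 mod 31: 21^1≡21, 21^2≡7, 21^3≡23, 21^4≡18, 21^5≡6, 21^6≡2, 21^7≡11, 21^8≡14, 21^9≡15, 21^10≡5, 21^11≡12, 21^12≡4, 21^13≡22, 21^14≡28, 21^15≡30, 21^16≡10, 21^17≡24, 21^18≡8, 21^19≡13, 21^20≡25, 21^21≡29, 21^22≡20, 21^23≡17, 21^24≡16, 21^25≡26, 21^26≡19, 21^27≡27, 21^28≡9, 21^29≡3, 21^30≡1. Order = 30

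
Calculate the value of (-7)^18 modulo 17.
Using Fermat: (-7)^{16} ≡ 1 (mod 17). 18 ≡ 2 (mod 16). So (-7)^{18} ≡ (-7)^{2} ≡ 15 (mod 17)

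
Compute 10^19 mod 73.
Using repeated squaring. 19 = 16 + 2 + 1 (binary 10011). Repeated squaring mod 73: 10^1 ≡ 10; 10^2 ≡ 10² = 100 ≡ 27; 10^4 ≡ 27² = 729 ≡ 72; 10^8 ≡ 72² = 5184 ≡ 1; 10^16 ≡ 1² = 1 ≡ 1. Multiply: 10^19 = 10^16 × 10^2 × 10^1 ≡ 1 × 27 × 10 (mod 73): 1 × 27 = 27 ≡ 27; 27 × 10 = 270 ≡ 51. So 10^19 ≡ 51 (mod 73).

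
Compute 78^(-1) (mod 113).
71

Using Extended Euclidean Algorithm:
gcd(78, 113) = 1
Bezout coefficients: 78 × -42 + 113 × 29 = 1
So 78 × -42 ≡ 1 (mod 113)
The inverse is -42 mod 113 = 71
Verification: 78 × 71 = 5538 = 49 × 113 + 1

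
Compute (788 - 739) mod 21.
7

(788 - 739) = 49
49 mod 21 = 7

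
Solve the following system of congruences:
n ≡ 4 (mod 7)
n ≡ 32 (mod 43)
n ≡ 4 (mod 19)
935

Using the Chinese Remainder Theorem:
M = product of moduli = 5719
For equation 1: M_1 = 817, 817 ≡ 5 (mod 7), inverse of 817 mod 7 is 3 (check: 5 × 3 = 15 ≡ 1 (mod 7))
For equation 2: M_2 = 133, 133 ≡ 4 (mod 43), inverse of 133 mod 43 is 11 (check: 4 × 11 = 44 ≡ 1 (mod 43))
For equation 3: M_3 = 301, 301 ≡ 16 (mod 19), inverse of 301 mod 19 is 6 (check: 16 × 6 = 96 ≡ 1 (mod 19))
Combine: n ≡ Σ r_i×M_i×(M_i⁻¹ mod m_i) = 4×817×3 + 32×133×11 + 4×301×6 = 9804 + 46816 + 7224 = 63844
63844 mod 5719 = 935
n ≡ 935 (mod 5719)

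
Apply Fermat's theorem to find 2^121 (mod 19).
By Fermat: 2^{18} ≡ 1 (mod 19). 121 = 6×18 + 13. So 2^{121} ≡ 2^{13} ≡ 3 (mod 19)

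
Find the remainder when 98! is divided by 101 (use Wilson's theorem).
(100)! = (98)! × (99) × (100) ≡ -1 (mod 101). So (98)! ≡ -1 × [(100)(99)]^(-1) ≡ 50 (mod 101)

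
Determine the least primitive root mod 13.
p - 1 = 12 has prime divisors 2, 3. h is a primitive root mod 13 iff h^(12/q) ≢ 1 (mod 13) for each such q.
h = 2: 2^6 ≡ 12, 2^4 ≡ 3 (mod 13); none is 1, so 2 has order 12 and is a primitive root.
The smallest primitive root mod 13 is g = 2.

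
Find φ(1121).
1044

Prime factorization: 1121 = 19 × 59
Using the formula φ(n) = n × Π(1 - 1/p) for each prime factor p:
φ(1121) = 1121 × (1 - 1/19) × (1 - 1/59)
φ(1121) = 1044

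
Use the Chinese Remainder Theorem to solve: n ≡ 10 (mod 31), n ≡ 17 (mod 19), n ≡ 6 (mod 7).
3513

Using the Chinese Remainder Theorem:
M = product of moduli = 4123
For equation 1: M_1 = 133, 133 ≡ 9 (mod 31), inverse of 133 mod 31 is 7 (check: 9 × 7 = 63 ≡ 1 (mod 31))
For equation 2: M_2 = 217, 217 ≡ 8 (mod 19), inverse of 217 mod 19 is 12 (check: 8 × 12 = 96 ≡ 1 (mod 19))
For equation 3: M_3 = 589, 589 ≡ 1 (mod 7), inverse of 589 mod 7 is 1 (check: 1 × 1 = 1 ≡ 1 (mod 7))
Combine: n ≡ Σ r_i×M_i×(M_i⁻¹ mod m_i) = 10×133×7 + 17×217×12 + 6×589×1 = 9310 + 44268 + 3534 = 57112
57112 mod 4123 = 3513
n ≡ 3513 (mod 4123)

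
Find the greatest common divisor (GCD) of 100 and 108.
4

Using the Euclidean algorithm:
100 = 0 × 108 + 100
108 = 1 × 100 + 8
100 = 12 × 8 + 4
8 = 2 × 4 + 0

GCD(100, 108) = 4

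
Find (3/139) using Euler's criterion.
(3/139) = 3^{69} mod 139 = -1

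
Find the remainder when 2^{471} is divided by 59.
By Fermat: 2^{58} ≡ 1 (mod 59). 471 = 8×58 + 7. So 2^{471} ≡ 2^{7} ≡ 10 (mod 59)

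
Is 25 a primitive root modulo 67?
p - 1 = 66 has prime divisors 2, 3, 11. Check 25^(66/q) mod 67 for each: 25^(66/2) = 25^33 ≡ 1, 25^(66/3) = 25^22 ≡ 1, 25^(66/11) = 25^6 ≡ 62 (mod 67). Since 25^33 ≡ 1 (mod 67), the order of 25 divides 33 (in fact the order is 11) ≠ 66, so it is not a primitive root.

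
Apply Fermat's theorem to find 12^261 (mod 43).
By Fermat: 12^{42} ≡ 1 (mod 43). 261 = 6×42 + 9. So 12^{261} ≡ 12^{9} ≡ 39 (mod 43)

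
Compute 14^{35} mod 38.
34

Using successive squaring:
Binary expansion of 35: 100011
Powers of 14 mod 38 (each is the square of the previous):
  14^1 ≡ 14 (mod 38)
  14^2 ≡ 14² = 196 ≡ 6 (mod 38)
  14^4 ≡ 6² = 36 ≡ 36 (mod 38)
  14^8 ≡ 36² = 1296 ≡ 4 (mod 38)
  14^16 ≡ 4² = 16 ≡ 16 (mod 38)
  14^32 ≡ 16² = 256 ≡ 28 (mod 38)
35 = 32 + 2 + 1, so 14^35 = 14^32 × 14^2 × 14^1 ≡ 28 × 6 × 14 (mod 38)
Multiplying step by step:
  28 × 6 = 168 ≡ 16 (mod 38)
  16 × 14 = 224 ≡ 34 (mod 38)
Result: 14^35 ≡ 34 (mod 38)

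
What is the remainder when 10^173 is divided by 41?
Using Fermat: 10^{40} ≡ 1 (mod 41). 173 ≡ 13 (mod 40). So 10^{173} ≡ 10^{13} ≡ 16 (mod 41)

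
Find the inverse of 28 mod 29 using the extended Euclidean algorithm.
Extended GCD: 28(-1) + 29(1) = 1. So 28^(-1) ≡ 28 ≡ 28 (mod 29). Verify: 28 × 28 = 784 ≡ 1 (mod 29)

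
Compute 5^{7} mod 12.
5

Using successive squaring:
Binary expansion of 7: 111
Powers of 5 mod 12 (each is the square of the previous):
  5^1 ≡ 5 (mod 12)
  5^2 ≡ 5² = 25 ≡ 1 (mod 12)
  5^4 ≡ 1² = 1 ≡ 1 (mod 12)
7 = 4 + 2 + 1, so 5^7 = 5^4 × 5^2 × 5^1 ≡ 1 × 1 × 5 (mod 12)
Multiplying step by step:
  1 × 1 = 1 ≡ 1 (mod 12)
  1 × 5 = 5 ≡ 5 (mod 12)
Result: 5^7 ≡ 5 (mod 12)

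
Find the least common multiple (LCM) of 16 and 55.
880

First find GCD(16, 55) using the Euclidean algorithm:
16 = 0 × 55 + 16
55 = 3 × 16 + 7
16 = 2 × 7 + 2
7 = 3 × 2 + 1
2 = 2 × 1 + 0
GCD(16, 55) = 1

LCM formula: LCM(a, b) = (a × b) / GCD(a, b)
LCM(16, 55) = (16 × 55) / 1
LCM(16, 55) = 880 / 1
LCM(16, 55) = 880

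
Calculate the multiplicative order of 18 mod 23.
Powers of 18 mod 23: 18^1≡18, 18^2≡2, 18^3≡13, 18^4≡4, 18^5≡3, 18^6≡8, 18^7≡6, 18^8≡16, 18^9≡12, 18^10≡9, 18^11≡1. Order = 11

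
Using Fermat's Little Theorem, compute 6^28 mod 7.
By Fermat: 6^{6} ≡ 1 (mod 7). 28 = 4×6 + 4. So 6^{28} ≡ 6^{4} ≡ 1 (mod 7)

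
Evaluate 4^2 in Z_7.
2 = 2 (binary 10). Repeated squaring mod 7: 4^1 ≡ 4; 4^2 ≡ 4² = 16 ≡ 2. So 4^2 ≡ 2 (mod 7).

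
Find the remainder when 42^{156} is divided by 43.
By Fermat: 42^{42} ≡ 1 (mod 43). 156 = 3×42 + 30. So 42^{156} ≡ 42^{30} ≡ 1 (mod 43)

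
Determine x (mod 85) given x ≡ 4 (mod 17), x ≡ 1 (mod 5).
21

Using the Chinese Remainder Theorem:
M = product of moduli = 85
For equation 1: M_1 = 5, 5 ≡ 5 (mod 17), inverse of 5 mod 17 is 7 (check: 5 × 7 = 35 ≡ 1 (mod 17))
For equation 2: M_2 = 17, 17 ≡ 2 (mod 5), inverse of 17 mod 5 is 3 (check: 2 × 3 = 6 ≡ 1 (mod 5))
Combine: x ≡ Σ r_i×M_i×(M_i⁻¹ mod m_i) = 4×5×7 + 1×17×3 = 140 + 51 = 191
191 mod 85 = 21
x ≡ 21 (mod 85)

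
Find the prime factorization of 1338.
2 × 3 × 223

Divide by primes starting from smallest:
1338 ÷ 2 = 669
669 ÷ 3 = 223
223 ÷ 223 = 1

1338 = 2 × 3 × 223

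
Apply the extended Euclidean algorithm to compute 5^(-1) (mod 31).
Extended GCD: 5(-6) + 31(1) = 1. So 5^(-1) ≡ 25 ≡ 25 (mod 31). Verify: 5 × 25 = 125 ≡ 1 (mod 31)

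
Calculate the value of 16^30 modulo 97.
Using repeated squaring. 30 = 16 + 8 + 4 + 2 (binary 11110). Repeated squaring mod 97: 16^1 ≡ 16; 16^2 ≡ 16² = 256 ≡ 62; 16^4 ≡ 62² = 3844 ≡ 61; 16^8 ≡ 61² = 3721 ≡ 35; 16^16 ≡ 35² = 1225 ≡ 61. Multiply: 16^30 = 16^16 × 16^8 × 16^4 × 16^2 ≡ 61 × 35 × 61 × 62 (mod 97): 61 × 35 = 2135 ≡ 1; 1 × 61 = 61 ≡ 61; 61 × 62 = 3782 ≡ 96. So 16^30 ≡ 96 (mod 97).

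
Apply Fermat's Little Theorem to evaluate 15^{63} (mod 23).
19

By Fermat's Little Theorem, a^(p-1) ≡ 1 (mod p) for prime p and gcd(a, p) = 1
Here p = 23, so 15^22 ≡ 1 (mod 23)
We can reduce the exponent: 63 mod 22 = 19
So 15^63 ≡ 15^19 (mod 23)
Computing: 15^19 mod 23 = 19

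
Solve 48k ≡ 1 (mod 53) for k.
21

Using Extended Euclidean Algorithm:
gcd(48, 53) = 1
Bezout coefficients: 48 × 21 + 53 × -19 = 1
So 48 × 21 ≡ 1 (mod 53)
The inverse is 21 mod 53 = 21
Verification: 48 × 21 = 1008 = 19 × 53 + 1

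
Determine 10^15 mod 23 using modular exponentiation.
Using repeated squaring. 15 = 8 + 4 + 2 + 1 (binary 1111). Repeated squaring mod 23: 10^1 ≡ 10; 10^2 ≡ 10² = 100 ≡ 8; 10^4 ≡ 8² = 64 ≡ 18; 10^8 ≡ 18² = 324 ≡ 2. Multiply: 10^15 = 10^8 × 10^4 × 10^2 × 10^1 ≡ 2 × 18 × 8 × 10 (mod 23): 2 × 18 = 36 ≡ 13; 13 × 8 = 104 ≡ 12; 12 × 10 = 120 ≡ 5. So 10^15 ≡ 5 (mod 23).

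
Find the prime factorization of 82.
2 × 41

Divide by primes starting from smallest:
82 ÷ 2 = 41
41 ÷ 41 = 1

82 = 2 × 41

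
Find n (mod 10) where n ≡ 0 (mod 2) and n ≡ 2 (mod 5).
M = 2 × 5 = 10. M₁ = 5, y₁ ≡ 1 (mod 2). M₂ = 2, y₂ ≡ 3 (mod 5). n = 0×5×1 + 2×2×3 ≡ 2 (mod 10)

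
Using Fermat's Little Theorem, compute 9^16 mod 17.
By Fermat's Little Theorem, 9^{16} ≡ 1 (mod 17) since 17 is prime and gcd(9, 17) = 1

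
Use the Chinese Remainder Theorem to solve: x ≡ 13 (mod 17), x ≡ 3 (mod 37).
336

Using the Chinese Remainder Theorem:
M = product of moduli = 629
For equation 1: M_1 = 37, 37 ≡ 3 (mod 17), inverse of 37 mod 17 is 6 (check: 3 × 6 = 18 ≡ 1 (mod 17))
For equation 2: M_2 = 17, 17 ≡ 17 (mod 37), inverse of 17 mod 37 is 24 (check: 17 × 24 = 408 ≡ 1 (mod 37))
Combine: x ≡ Σ r_i×M_i×(M_i⁻¹ mod m_i) = 13×37×6 + 3×17×24 = 2886 + 1224 = 4110
4110 mod 629 = 336
x ≡ 336 (mod 629)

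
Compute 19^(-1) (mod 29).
19^(-1) ≡ 26 (mod 29). Verification: 19 × 26 = 494 ≡ 1 (mod 29)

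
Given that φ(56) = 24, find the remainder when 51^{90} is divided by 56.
By Euler: 51^{24} ≡ 1 (mod 56) since gcd(51, 56) = 1. 90 = 3×24 + 18. So 51^{90} ≡ 51^{18} ≡ 1 (mod 56)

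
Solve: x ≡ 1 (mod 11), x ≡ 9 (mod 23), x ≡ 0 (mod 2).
M = 11 × 23 × 2 = 506. M₁ = 46, y₁ ≡ 6 (mod 11). M₂ = 22, y₂ ≡ 22 (mod 23). M₃ = 253, y₃ ≡ 1 (mod 2). x = 1×46×6 + 9×22×22 + 0×253×1 ≡ 78 (mod 506)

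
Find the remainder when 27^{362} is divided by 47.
By Fermat: 27^{46} ≡ 1 (mod 47). 362 = 7×46 + 40. So 27^{362} ≡ 27^{40} ≡ 8 (mod 47)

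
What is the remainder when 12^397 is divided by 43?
Using Fermat: 12^{42} ≡ 1 (mod 43). 397 ≡ 19 (mod 42). So 12^{397} ≡ 12^{19} ≡ 20 (mod 43)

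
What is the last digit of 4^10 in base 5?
10 = 8 + 2 (binary 1010). Repeated squaring mod 5: 4^1 ≡ 4; 4^2 ≡ 4² = 16 ≡ 1; 4^4 ≡ 1² = 1 ≡ 1; 4^8 ≡ 1² = 1 ≡ 1. Multiply: 4^10 = 4^8 × 4^2 ≡ 1 × 1 (mod 5): 1 × 1 = 1 ≡ 1. So 4^10 ≡ 1 (mod 5).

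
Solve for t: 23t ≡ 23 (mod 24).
1

Since gcd(23, 24) = 1 divides 23, a solution exists.
Multiply both sides by the inverse of 23 mod 24:
  23^(-1) mod 24 = 23
  x ≡ 23 × 23 ≡ 529 ≡ 1 (mod 24)
Verification: 23 × 1 = 23 = 0 × 24 + 23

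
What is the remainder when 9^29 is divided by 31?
Using repeated squaring. 29 = 16 + 8 + 4 + 1 (binary 11101). Repeated squaring mod 31: 9^1 ≡ 9; 9^2 ≡ 9² = 81 ≡ 19; 9^4 ≡ 19² = 361 ≡ 20; 9^8 ≡ 20² = 400 ≡ 28; 9^16 ≡ 28² = 784 ≡ 9. Multiply: 9^29 = 9^16 × 9^8 × 9^4 × 9^1 ≡ 9 × 28 × 20 × 9 (mod 31): 9 × 28 = 252 ≡ 4; 4 × 20 = 80 ≡ 18; 18 × 9 = 162 ≡ 7. So 9^29 ≡ 7 (mod 31).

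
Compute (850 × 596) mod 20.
0

(850 × 596) = 506600
506600 mod 20 = 0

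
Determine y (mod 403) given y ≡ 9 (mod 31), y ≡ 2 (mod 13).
288

Using the Chinese Remainder Theorem:
M = product of moduli = 403
For equation 1: M_1 = 13, 13 ≡ 13 (mod 31), inverse of 13 mod 31 is 12 (check: 13 × 12 = 156 ≡ 1 (mod 31))
For equation 2: M_2 = 31, 31 ≡ 5 (mod 13), inverse of 31 mod 13 is 8 (check: 5 × 8 = 40 ≡ 1 (mod 13))
Combine: y ≡ Σ r_i×M_i×(M_i⁻¹ mod m_i) = 9×13×12 + 2×31×8 = 1404 + 496 = 1900
1900 mod 403 = 288
y ≡ 288 (mod 403)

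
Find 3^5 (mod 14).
5 = 4 + 1 (binary 101). Repeated squaring mod 14: 3^1 ≡ 3; 3^2 ≡ 3² = 9 ≡ 9; 3^4 ≡ 9² = 81 ≡ 11. Multiply: 3^5 = 3^4 × 3^1 ≡ 11 × 3 (mod 14): 11 × 3 = 33 ≡ 5. So 3^5 ≡ 5 (mod 14).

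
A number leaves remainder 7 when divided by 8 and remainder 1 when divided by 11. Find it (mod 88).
M = 8 × 11 = 88. M₁ = 11, y₁ ≡ 3 (mod 8). M₂ = 8, y₂ ≡ 7 (mod 11). y = 7×11×3 + 1×8×7 ≡ 23 (mod 88)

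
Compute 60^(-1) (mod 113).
60^(-1) ≡ 81 (mod 113). Verification: 60 × 81 = 4860 ≡ 1 (mod 113)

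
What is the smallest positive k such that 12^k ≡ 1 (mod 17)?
Powers of 12 mod 17: 12^1≡12, 12^2≡8, 12^3≡11, 12^4≡13, 12^5≡3, 12^6≡2, 12^7≡7, 12^8≡16, 12^9≡5, 12^10≡9, 12^11≡6, 12^12≡4, 12^13≡14, 12^14≡15, 12^15≡10, 12^16≡1. Order = 16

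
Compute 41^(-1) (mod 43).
41^(-1) ≡ 21 (mod 43). Verification: 41 × 21 = 861 ≡ 1 (mod 43)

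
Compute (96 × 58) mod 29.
0

(96 × 58) = 5568
5568 mod 29 = 0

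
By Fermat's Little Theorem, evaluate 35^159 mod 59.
By Fermat: 35^{58} ≡ 1 (mod 59). 159 = 2×58 + 43. So 35^{159} ≡ 35^{43} ≡ 26 (mod 59)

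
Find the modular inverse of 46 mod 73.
46^(-1) ≡ 27 (mod 73). Verification: 46 × 27 = 1242 ≡ 1 (mod 73)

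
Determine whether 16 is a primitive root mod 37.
p - 1 = 36 has prime divisors 2, 3. Check 16^(36/q) mod 37 for each: 16^(36/2) = 16^18 ≡ 1, 16^(36/3) = 16^12 ≡ 26 (mod 37). Since 16^18 ≡ 1 (mod 37), the order of 16 divides 18 (in fact the order is 9) ≠ 36, so it is not a primitive root.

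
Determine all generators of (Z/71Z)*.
Primitive roots mod 71: {7, 11, 13, 21, 22, 28, 31, 33, 35, 42, 44, 47, 52, 53, 55, 56, 59, 61, 62, 63, 65, 67, 68, 69}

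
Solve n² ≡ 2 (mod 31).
The square roots of 2 mod 31 are 8 and 23. Verify: 8² = 64 ≡ 2 (mod 31)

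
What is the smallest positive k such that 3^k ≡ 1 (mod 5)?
Powers of 3 mod 5: 3^1≡3, 3^2≡4, 3^3≡2, 3^4≡1. Order = 4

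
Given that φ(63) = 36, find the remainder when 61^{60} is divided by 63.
By Euler: 61^{36} ≡ 1 (mod 63) since gcd(61, 63) = 1. 60 = 1×36 + 24. So 61^{60} ≡ 61^{24} ≡ 1 (mod 63)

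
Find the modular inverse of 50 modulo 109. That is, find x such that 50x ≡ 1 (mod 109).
24

Using Extended Euclidean Algorithm:
gcd(50, 109) = 1
Bezout coefficients: 50 × 24 + 109 × -11 = 1
So 50 × 24 ≡ 1 (mod 109)
The inverse is 24 mod 109 = 24
Verification: 50 × 24 = 1200 = 11 × 109 + 1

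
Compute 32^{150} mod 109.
46

Using successive squaring:
Binary expansion of 150: 10010110
Powers of 32 mod 109 (each is the square of the previous):
  32^1 ≡ 32 (mod 109)
  32^2 ≡ 32² = 1024 ≡ 43 (mod 109)
  32^4 ≡ 43² = 1849 ≡ 105 (mod 109)
  32^8 ≡ 105² = 11025 ≡ 16 (mod 109)
  32^16 ≡ 16² = 256 ≡ 38 (mod 109)
  32^32 ≡ 38² = 1444 ≡ 27 (mod 109)
  32^64 ≡ 27² = 729 ≡ 75 (mod 109)
  32^128 ≡ 75² = 5625 ≡ 66 (mod 109)
150 = 128 + 16 + 4 + 2, so 32^150 = 32^128 × 32^16 × 32^4 × 32^2 ≡ 66 × 38 × 105 × 43 (mod 109)
Multiplying step by step:
  66 × 38 = 2508 ≡ 1 (mod 109)
  1 × 105 = 105 ≡ 105 (mod 109)
  105 × 43 = 4515 ≡ 46 (mod 109)
Result: 32^150 ≡ 46 (mod 109)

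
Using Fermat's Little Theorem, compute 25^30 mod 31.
By Fermat's Little Theorem, 25^{30} ≡ 1 (mod 31) since 31 is prime and gcd(25, 31) = 1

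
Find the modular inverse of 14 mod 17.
14^(-1) ≡ 11 (mod 17). Verification: 14 × 11 = 154 ≡ 1 (mod 17)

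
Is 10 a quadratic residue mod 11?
By Euler's criterion: 10^{5} ≡ 10 (mod 11). Since this equals -1 (≡ 10), 10 is not a QR.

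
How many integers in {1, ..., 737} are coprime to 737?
660

Prime factorization: 737 = 11 × 67
Using the formula φ(n) = n × Π(1 - 1/p) for each prime factor p:
φ(737) = 737 × (1 - 1/11) × (1 - 1/67)
φ(737) = 660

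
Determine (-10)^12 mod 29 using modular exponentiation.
Using repeated squaring. (-10) ≡ 19 (mod 29). 12 = 8 + 4 (binary 1100). Repeated squaring mod 29: 19^1 ≡ 19; 19^2 ≡ 19² = 361 ≡ 13; 19^4 ≡ 13² = 169 ≡ 24; 19^8 ≡ 24² = 576 ≡ 25. Multiply: (-10)^12 ≡ 19^8 × 19^4 ≡ 25 × 24 (mod 29): 25 × 24 = 600 ≡ 20. So (-10)^12 ≡ 20 (mod 29).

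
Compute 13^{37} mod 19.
13

Using successive squaring:
Binary expansion of 37: 100101
Powers of 13 mod 19 (each is the square of the previous):
  13^1 ≡ 13 (mod 19)
  13^2 ≡ 13² = 169 ≡ 17 (mod 19)
  13^4 ≡ 17² = 289 ≡ 4 (mod 19)
  13^8 ≡ 4² = 16 ≡ 16 (mod 19)
  13^16 ≡ 16² = 256 ≡ 9 (mod 19)
  13^32 ≡ 9² = 81 ≡ 5 (mod 19)
37 = 32 + 4 + 1, so 13^37 = 13^32 × 13^4 × 13^1 ≡ 5 × 4 × 13 (mod 19)
Multiplying step by step:
  5 × 4 = 20 ≡ 1 (mod 19)
  1 × 13 = 13 ≡ 13 (mod 19)
Result: 13^37 ≡ 13 (mod 19)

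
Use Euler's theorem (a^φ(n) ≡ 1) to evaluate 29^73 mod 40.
By Euler: 29^{16} ≡ 1 (mod 40) since gcd(29, 40) = 1. 73 = 4×16 + 9. So 29^{73} ≡ 29^{9} ≡ 29 (mod 40)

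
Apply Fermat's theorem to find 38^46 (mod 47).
By Fermat's Little Theorem, 38^{46} ≡ 1 (mod 47) since 47 is prime and gcd(38, 47) = 1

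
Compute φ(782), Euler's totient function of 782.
352

Prime factorization: 782 = 2 × 17 × 23
Using the formula φ(n) = n × Π(1 - 1/p) for each prime factor p:
φ(782) = 782 × (1 - 1/2) × (1 - 1/17) × (1 - 1/23)
φ(782) = 352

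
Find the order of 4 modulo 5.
Powers of 4 mod 5: 4^1≡4, 4^2≡1. Order = 2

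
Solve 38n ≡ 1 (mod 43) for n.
38^(-1) ≡ 17 (mod 43). Verification: 38 × 17 = 646 ≡ 1 (mod 43)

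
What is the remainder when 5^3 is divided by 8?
3 = 2 + 1 (binary 11). Repeated squaring mod 8: 5^1 ≡ 5; 5^2 ≡ 5² = 25 ≡ 1. Multiply: 5^3 = 5^2 × 5^1 ≡ 1 × 5 (mod 8): 1 × 5 = 5 ≡ 5. So 5^3 ≡ 5 (mod 8).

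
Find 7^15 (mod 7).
Using repeated squaring. 7 ≡ 0 (mod 7). 15 = 8 + 4 + 2 + 1 (binary 1111). Repeated squaring mod 7: 0^1 ≡ 0; 0^2 ≡ 0² = 0 ≡ 0; 0^4 ≡ 0² = 0 ≡ 0; 0^8 ≡ 0² = 0 ≡ 0. Multiply: 7^15 ≡ 0^8 × 0^4 × 0^2 × 0^1 ≡ 0 × 0 × 0 × 0 (mod 7): 0 × 0 = 0 ≡ 0; 0 × 0 = 0 ≡ 0; 0 × 0 = 0 ≡ 0. So 7^15 ≡ 0 (mod 7).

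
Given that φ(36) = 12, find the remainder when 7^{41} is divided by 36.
By Euler: 7^{12} ≡ 1 (mod 36) since gcd(7, 36) = 1. 41 = 3×12 + 5. So 7^{41} ≡ 7^{5} ≡ 31 (mod 36)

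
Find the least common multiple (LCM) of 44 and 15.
660

First find GCD(44, 15) using the Euclidean algorithm:
44 = 2 × 15 + 14
15 = 1 × 14 + 1
14 = 14 × 1 + 0
GCD(44, 15) = 1

LCM formula: LCM(a, b) = (a × b) / GCD(a, b)
LCM(44, 15) = (44 × 15) / 1
LCM(44, 15) = 660 / 1
LCM(44, 15) = 660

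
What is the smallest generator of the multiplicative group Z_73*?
p - 1 = 72 has prime divisors 2, 3. h is a primitive root mod 73 iff h^(72/q) ≢ 1 (mod 73) for each such q.
h = 2: 2^36 ≡ 1, 2^24 ≡ 64 (mod 73); 2^36 ≡ 1, so not a primitive root.
h = 3: 3^36 ≡ 1, 3^24 ≡ 1 (mod 73); 3^36 ≡ 1, so not a primitive root.
h = 4: 4^36 ≡ 1, 4^24 ≡ 8 (mod 73); 4^36 ≡ 1, so not a primitive root.
h = 5: 5^36 ≡ 72, 5^24 ≡ 8 (mod 73); none is 1, so 5 has order 72 and is a primitive root.
The smallest primitive root mod 73 is g = 5.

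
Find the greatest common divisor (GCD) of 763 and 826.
7

Using the Euclidean algorithm:
763 = 0 × 826 + 763
826 = 1 × 763 + 63
763 = 12 × 63 + 7
63 = 9 × 7 + 0

GCD(763, 826) = 7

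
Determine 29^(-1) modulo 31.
29^(-1) ≡ 15 (mod 31). Verification: 29 × 15 = 435 ≡ 1 (mod 31)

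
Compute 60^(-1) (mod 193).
60^(-1) ≡ 74 (mod 193). Verification: 60 × 74 = 4440 ≡ 1 (mod 193)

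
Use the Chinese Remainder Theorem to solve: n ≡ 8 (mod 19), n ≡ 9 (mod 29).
502

Using the Chinese Remainder Theorem:
M = product of moduli = 551
For equation 1: M_1 = 29, 29 ≡ 10 (mod 19), inverse of 29 mod 19 is 2 (check: 10 × 2 = 20 ≡ 1 (mod 19))
For equation 2: M_2 = 19, 19 ≡ 19 (mod 29), inverse of 19 mod 29 is 26 (check: 19 × 26 = 494 ≡ 1 (mod 29))
Combine: n ≡ Σ r_i×M_i×(M_i⁻¹ mod m_i) = 8×29×2 + 9×19×26 = 464 + 4446 = 4910
4910 mod 551 = 502
n ≡ 502 (mod 551)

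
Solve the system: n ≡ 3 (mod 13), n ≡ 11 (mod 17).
M = 13 × 17 = 221. M₁ = 17, y₁ ≡ 10 (mod 13). M₂ = 13, y₂ ≡ 4 (mod 17). n = 3×17×10 + 11×13×4 ≡ 198 (mod 221)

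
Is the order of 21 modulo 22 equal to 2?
Yes, ord_22(21) = 2.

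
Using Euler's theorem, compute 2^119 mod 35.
By Euler: 2^{24} ≡ 1 (mod 35) since gcd(2, 35) = 1. 119 = 4×24 + 23. So 2^{119} ≡ 2^{23} ≡ 18 (mod 35)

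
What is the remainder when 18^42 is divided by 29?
Using Fermat: 18^{28} ≡ 1 (mod 29). 42 ≡ 14 (mod 28). So 18^{42} ≡ 18^{14} ≡ 28 (mod 29)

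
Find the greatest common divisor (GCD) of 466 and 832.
2

Using the Euclidean algorithm:
466 = 0 × 832 + 466
832 = 1 × 466 + 366
466 = 1 × 366 + 100
366 = 3 × 100 + 66
100 = 1 × 66 + 34
66 = 1 × 34 + 32
34 = 1 × 32 + 2
32 = 16 × 2 + 0

GCD(466, 832) = 2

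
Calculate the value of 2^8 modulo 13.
8 = 8 (binary 1000). Repeated squaring mod 13: 2^1 ≡ 2; 2^2 ≡ 2² = 4 ≡ 4; 2^4 ≡ 4² = 16 ≡ 3; 2^8 ≡ 3² = 9 ≡ 9. So 2^8 ≡ 9 (mod 13).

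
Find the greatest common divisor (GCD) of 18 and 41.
1

Using the Euclidean algorithm:
18 = 0 × 41 + 18
41 = 2 × 18 + 5
18 = 3 × 5 + 3
5 = 1 × 3 + 2
3 = 1 × 2 + 1
2 = 2 × 1 + 0

GCD(18, 41) = 1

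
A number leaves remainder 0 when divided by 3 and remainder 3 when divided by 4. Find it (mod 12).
M = 3 × 4 = 12. M₁ = 4, y₁ ≡ 1 (mod 3). M₂ = 3, y₂ ≡ 3 (mod 4). n = 0×4×1 + 3×3×3 ≡ 3 (mod 12)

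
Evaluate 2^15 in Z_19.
Using repeated squaring. 15 = 8 + 4 + 2 + 1 (binary 1111). Repeated squaring mod 19: 2^1 ≡ 2; 2^2 ≡ 2² = 4 ≡ 4; 2^4 ≡ 4² = 16 ≡ 16; 2^8 ≡ 16² = 256 ≡ 9. Multiply: 2^15 = 2^8 × 2^4 × 2^2 × 2^1 ≡ 9 × 16 × 4 × 2 (mod 19): 9 × 16 = 144 ≡ 11; 11 × 4 = 44 ≡ 6; 6 × 2 = 12 ≡ 12. So 2^15 ≡ 12 (mod 19).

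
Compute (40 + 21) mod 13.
9

(40 + 21) = 61
61 mod 13 = 9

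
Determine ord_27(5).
Powers of 5 mod 27: 5^1≡5, 5^2≡25, 5^3≡17, 5^4≡4, 5^5≡20, 5^6≡19, 5^7≡14, 5^8≡16, 5^9≡26, 5^10≡22, 5^11≡2, 5^12≡10, 5^13≡23, 5^14≡7, 5^15≡8, 5^16≡13, 5^17≡11, 5^18≡1. Order = 18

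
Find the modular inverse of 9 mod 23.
9^(-1) ≡ 18 (mod 23). Verification: 9 × 18 = 162 ≡ 1 (mod 23)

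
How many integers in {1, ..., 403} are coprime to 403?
360

Prime factorization: 403 = 13 × 31
Using the formula φ(n) = n × Π(1 - 1/p) for each prime factor p:
φ(403) = 403 × (1 - 1/13) × (1 - 1/31)
φ(403) = 360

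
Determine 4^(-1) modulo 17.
4^(-1) ≡ 13 (mod 17). Verification: 4 × 13 = 52 ≡ 1 (mod 17)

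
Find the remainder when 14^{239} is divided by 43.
By Fermat: 14^{42} ≡ 1 (mod 43). 239 = 5×42 + 29. So 14^{239} ≡ 14^{29} ≡ 31 (mod 43)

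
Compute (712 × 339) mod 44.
28

(712 × 339) = 241368
241368 mod 44 = 28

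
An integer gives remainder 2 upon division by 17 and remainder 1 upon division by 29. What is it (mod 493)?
M = 17 × 29 = 493. M₁ = 29, y₁ ≡ 10 (mod 17). M₂ = 17, y₂ ≡ 12 (mod 29). y = 2×29×10 + 1×17×12 ≡ 291 (mod 493). The smallest positive such number is 291.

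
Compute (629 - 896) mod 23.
9

(629 - 896) = -267
-267 mod 23 = 9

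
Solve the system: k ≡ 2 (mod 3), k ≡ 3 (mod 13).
M = 3 × 13 = 39. M₁ = 13, y₁ ≡ 1 (mod 3). M₂ = 3, y₂ ≡ 9 (mod 13). k = 2×13×1 + 3×3×9 ≡ 29 (mod 39)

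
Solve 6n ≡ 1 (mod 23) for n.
6^(-1) ≡ 4 (mod 23). Verification: 6 × 4 = 24 ≡ 1 (mod 23)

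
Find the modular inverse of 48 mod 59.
48^(-1) ≡ 16 (mod 59). Verification: 48 × 16 = 768 ≡ 1 (mod 59)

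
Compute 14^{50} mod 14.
0

Using successive squaring:
Binary expansion of 50: 110010
Powers of 14 mod 14 (each is the square of the previous):
  14^1 ≡ 0 (mod 14)
  14^2 ≡ 0² = 0 ≡ 0 (mod 14)
  14^4 ≡ 0² = 0 ≡ 0 (mod 14)
  14^8 ≡ 0² = 0 ≡ 0 (mod 14)
  14^16 ≡ 0² = 0 ≡ 0 (mod 14)
  14^32 ≡ 0² = 0 ≡ 0 (mod 14)
50 = 32 + 16 + 2, so 14^50 = 14^32 × 14^16 × 14^2 ≡ 0 × 0 × 0 (mod 14)
Multiplying step by step:
  0 × 0 = 0 ≡ 0 (mod 14)
  0 × 0 = 0 ≡ 0 (mod 14)
Result: 14^50 ≡ 0 (mod 14)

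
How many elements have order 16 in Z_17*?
Number of primitive roots mod 17 = φ(16) = 8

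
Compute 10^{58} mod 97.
48

Using successive squaring:
Binary expansion of 58: 111010
Powers of 10 mod 97 (each is the square of the previous):
  10^1 ≡ 10 (mod 97)
  10^2 ≡ 10² = 100 ≡ 3 (mod 97)
  10^4 ≡ 3² = 9 ≡ 9 (mod 97)
  10^8 ≡ 9² = 81 ≡ 81 (mod 97)
  10^16 ≡ 81² = 6561 ≡ 62 (mod 97)
  10^32 ≡ 62² = 3844 ≡ 61 (mod 97)
58 = 32 + 16 + 8 + 2, so 10^58 = 10^32 × 10^16 × 10^8 × 10^2 ≡ 61 × 62 × 81 × 3 (mod 97)
Multiplying step by step:
  61 × 62 = 3782 ≡ 96 (mod 97)
  96 × 81 = 7776 ≡ 16 (mod 97)
  16 × 3 = 48 ≡ 48 (mod 97)
Result: 10^58 ≡ 48 (mod 97)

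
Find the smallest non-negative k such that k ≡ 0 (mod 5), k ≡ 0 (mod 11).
0

Using the Chinese Remainder Theorem:
M = product of moduli = 55
For equation 1: M_1 = 11, 11 ≡ 1 (mod 5), inverse of 11 mod 5 is 1 (check: 1 × 1 = 1 ≡ 1 (mod 5))
For equation 2: M_2 = 5, 5 ≡ 5 (mod 11), inverse of 5 mod 11 is 9 (check: 5 × 9 = 45 ≡ 1 (mod 11))
Combine: k ≡ Σ r_i×M_i×(M_i⁻¹ mod m_i) = 0×11×1 + 0×5×9 = 0 + 0 = 0
0 mod 55 = 0
k ≡ 0 (mod 55)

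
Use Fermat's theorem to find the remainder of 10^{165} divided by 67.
1

By Fermat's Little Theorem, a^(p-1) ≡ 1 (mod p) for prime p and gcd(a, p) = 1
Here p = 67, so 10^66 ≡ 1 (mod 67)
We can reduce the exponent: 165 mod 66 = 33
So 10^165 ≡ 10^33 (mod 67)
Computing: 10^33 mod 67 = 1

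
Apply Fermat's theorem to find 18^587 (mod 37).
By Fermat: 18^{36} ≡ 1 (mod 37). 587 ≡ 11 (mod 36). So 18^{587} ≡ 18^{11} ≡ 17 (mod 37)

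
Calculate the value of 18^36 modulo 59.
Using repeated squaring. 36 = 32 + 4 (binary 100100). Repeated squaring mod 59: 18^1 ≡ 18; 18^2 ≡ 18² = 324 ≡ 29; 18^4 ≡ 29² = 841 ≡ 15; 18^8 ≡ 15² = 225 ≡ 48; 18^16 ≡ 48² = 2304 ≡ 3; 18^32 ≡ 3² = 9 ≡ 9. Multiply: 18^36 = 18^32 × 18^4 ≡ 9 × 15 (mod 59): 9 × 15 = 135 ≡ 17. So 18^36 ≡ 17 (mod 59).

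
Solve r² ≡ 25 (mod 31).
The square roots of 25 mod 31 are 5 and 26. Verify: 5² = 25 ≡ 25 (mod 31)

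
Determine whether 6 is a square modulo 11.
By Euler's criterion: 6^{5} ≡ 10 (mod 11). Since this equals -1 (≡ 10), 6 is not a QR.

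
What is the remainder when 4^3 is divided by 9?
3 = 2 + 1 (binary 11). Repeated squaring mod 9: 4^1 ≡ 4; 4^2 ≡ 4² = 16 ≡ 7. Multiply: 4^3 = 4^2 × 4^1 ≡ 7 × 4 (mod 9): 7 × 4 = 28 ≡ 1. So 4^3 ≡ 1 (mod 9).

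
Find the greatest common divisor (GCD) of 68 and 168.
4

Using the Euclidean algorithm:
68 = 0 × 168 + 68
168 = 2 × 68 + 32
68 = 2 × 32 + 4
32 = 8 × 4 + 0

GCD(68, 168) = 4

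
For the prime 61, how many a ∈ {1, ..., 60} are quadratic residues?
For prime 61, there are (p-1)/2 = (61-1)/2 = 30 quadratic residues (excluding 0).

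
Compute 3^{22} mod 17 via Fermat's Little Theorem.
15

By Fermat's Little Theorem, a^(p-1) ≡ 1 (mod p) for prime p and gcd(a, p) = 1
Here p = 17, so 3^16 ≡ 1 (mod 17)
We can reduce the exponent: 22 mod 16 = 6
So 3^22 ≡ 3^6 (mod 17)
Computing: 3^6 mod 17 = 15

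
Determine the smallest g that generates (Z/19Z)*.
2

A primitive root g modulo p has order p-1 = 18
Prime divisors of 18: [2, 3]
g is a primitive root iff g^(18/q) ≢ 1 (mod 19) for each prime divisor q
Testing small values:
  g = 2: 2^9 ≡ 18, 2^6 ≡ 7 (mod 19) → none is 1, primitive root!
The smallest primitive root is 2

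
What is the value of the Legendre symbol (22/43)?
(22/43) = 22^{21} mod 43 = -1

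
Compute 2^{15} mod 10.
8

Using successive squaring:
Binary expansion of 15: 1111
Powers of 2 mod 10 (each is the square of the previous):
  2^1 ≡ 2 (mod 10)
  2^2 ≡ 2² = 4 ≡ 4 (mod 10)
  2^4 ≡ 4² = 16 ≡ 6 (mod 10)
  2^8 ≡ 6² = 36 ≡ 6 (mod 10)
15 = 8 + 4 + 2 + 1, so 2^15 = 2^8 × 2^4 × 2^2 × 2^1 ≡ 6 × 6 × 4 × 2 (mod 10)
Multiplying step by step:
  6 × 6 = 36 ≡ 6 (mod 10)
  6 × 4 = 24 ≡ 4 (mod 10)
  4 × 2 = 8 ≡ 8 (mod 10)
Result: 2^15 ≡ 8 (mod 10)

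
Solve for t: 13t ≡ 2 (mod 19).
6

Since gcd(13, 19) = 1 divides 2, a solution exists.
Multiply both sides by the inverse of 13 mod 19:
  13^(-1) mod 19 = 3
  x ≡ 3 × 2 ≡ 6 ≡ 6 (mod 19)
Verification: 13 × 6 = 78 = 4 × 19 + 2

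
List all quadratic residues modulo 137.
QRs mod 137: {1, 2, 4, 7, 8, 9, 11, 14, 15, 16, 17, 18, 19, 22, 25, 28, 30, 32, 34, 36, 37, 38, 39, 44, 49, 50, 56, 59, 60, 61, 63, 64, 65, 68, 69, 72, 73, 74, 76, 77, 78, 81, 87, 88, 93, 98, 99, 100, 101, 103, 105, 107, 109, 112, 115, 118, 119, 120, 121, 122, 123, 126, 128, 129, 130, 133, 135, 136}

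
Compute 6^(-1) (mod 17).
6^(-1) ≡ 3 (mod 17). Verification: 6 × 3 = 18 ≡ 1 (mod 17)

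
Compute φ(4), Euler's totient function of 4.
2

Prime factorization: 4 = 2^2
Using the formula φ(n) = n × Π(1 - 1/p) for each prime factor p:
φ(4) = 4 × (1 - 1/2)
φ(4) = 2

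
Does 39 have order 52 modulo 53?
p - 1 = 52 has prime divisors 2, 13. Check 39^(52/q) mod 53 for each: 39^(52/2) = 39^26 ≡ 52, 39^(52/13) = 39^4 ≡ 44 (mod 53). None of these is 1, so 39 has order 52 = φ(53), so it is a primitive root mod 53.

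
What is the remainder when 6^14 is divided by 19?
Using repeated squaring. 14 = 8 + 4 + 2 (binary 1110). Repeated squaring mod 19: 6^1 ≡ 6; 6^2 ≡ 6² = 36 ≡ 17; 6^4 ≡ 17² = 289 ≡ 4; 6^8 ≡ 4² = 16 ≡ 16. Multiply: 6^14 = 6^8 × 6^4 × 6^2 ≡ 16 × 4 × 17 (mod 19): 16 × 4 = 64 ≡ 7; 7 × 17 = 119 ≡ 5. So 6^14 ≡ 5 (mod 19).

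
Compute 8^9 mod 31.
9 = 8 + 1 (binary 1001). Repeated squaring mod 31: 8^1 ≡ 8; 8^2 ≡ 8² = 64 ≡ 2; 8^4 ≡ 2² = 4 ≡ 4; 8^8 ≡ 4² = 16 ≡ 16. Multiply: 8^9 = 8^8 × 8^1 ≡ 16 × 8 (mod 31): 16 × 8 = 128 ≡ 4. So 8^9 ≡ 4 (mod 31).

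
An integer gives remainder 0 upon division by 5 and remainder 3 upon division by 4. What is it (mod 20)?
M = 5 × 4 = 20. M₁ = 4, y₁ ≡ 4 (mod 5). M₂ = 5, y₂ ≡ 1 (mod 4). n = 0×4×4 + 3×5×1 ≡ 15 (mod 20). The smallest positive such number is 15.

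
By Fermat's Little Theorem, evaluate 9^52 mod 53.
By Fermat's Little Theorem, 9^{52} ≡ 1 (mod 53) since 53 is prime and gcd(9, 53) = 1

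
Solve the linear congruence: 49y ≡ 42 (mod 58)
34

Since gcd(49, 58) = 1 divides 42, a solution exists.
Multiply both sides by the inverse of 49 mod 58:
  49^(-1) mod 58 = 45
  x ≡ 45 × 42 ≡ 1890 ≡ 34 (mod 58)
Verification: 49 × 34 = 1666 = 28 × 58 + 42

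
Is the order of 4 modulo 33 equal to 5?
Yes, ord_33(4) = 5.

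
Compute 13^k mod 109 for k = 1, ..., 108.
g^1, g^2, ..., g^{108} mod 109: {13, 60, 17, 3, 39, 71, 51, 9, 8, 104, 44, 27, 24, 94, 23, 81, 72, 64, 69, 25, 107, 83, 98, 75, 103, 31, 76, 7, 91, 93, 10, 21, 55, 61, 30, 63, 56, 74, 90, 80, 59, 4, 52, 22, 68, 12, 47, 66, 95, 36, 32, 89, 67, 108, 96, 49, 92, 106, 70, 38, 58, 100, 101, 5, 65, 82, 85, 15, 86, 28, 37, 45, 40, 84, 2, 26, 11, 34, 6, 78, 33, 102, 18, 16, 99, 88, 54, 48, 79, 46, 53, 35, 19, 29, 50, 105, 57, 87, 41, 97, 62, 43, 14, 73, 77, 20, 42, 1}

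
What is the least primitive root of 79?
3

A primitive root g modulo p has order p-1 = 78
Prime divisors of 78: [2, 3, 13]
g is a primitive root iff g^(78/q) ≢ 1 (mod 79) for each prime divisor q
Testing small values:
  g = 2: 2^39 ≡ 1, 2^26 ≡ 23, 2^6 ≡ 64 (mod 79) → 2^39 ≡ 1, not primitive root
  g = 3: 3^39 ≡ 78, 3^26 ≡ 23, 3^6 ≡ 18 (mod 79) → none is 1, primitive root!
The smallest primitive root is 3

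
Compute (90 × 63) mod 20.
10

(90 × 63) = 5670
5670 mod 20 = 10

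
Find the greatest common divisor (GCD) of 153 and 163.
1

Using the Euclidean algorithm:
153 = 0 × 163 + 153
163 = 1 × 153 + 10
153 = 15 × 10 + 3
10 = 3 × 3 + 1
3 = 3 × 1 + 0

GCD(153, 163) = 1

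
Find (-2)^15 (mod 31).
Using repeated squaring. (-2) ≡ 29 (mod 31). 15 = 8 + 4 + 2 + 1 (binary 1111). Repeated squaring mod 31: 29^1 ≡ 29; 29^2 ≡ 29² = 841 ≡ 4; 29^4 ≡ 4² = 16 ≡ 16; 29^8 ≡ 16² = 256 ≡ 8. Multiply: (-2)^15 ≡ 29^8 × 29^4 × 29^2 × 29^1 ≡ 8 × 16 × 4 × 29 (mod 31): 8 × 16 = 128 ≡ 4; 4 × 4 = 16 ≡ 16; 16 × 29 = 464 ≡ 30. So (-2)^15 ≡ 30 (mod 31).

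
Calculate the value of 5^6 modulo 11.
6 = 4 + 2 (binary 110). Repeated squaring mod 11: 5^1 ≡ 5; 5^2 ≡ 5² = 25 ≡ 3; 5^4 ≡ 3² = 9 ≡ 9. Multiply: 5^6 = 5^4 × 5^2 ≡ 9 × 3 (mod 11): 9 × 3 = 27 ≡ 5. So 5^6 ≡ 5 (mod 11).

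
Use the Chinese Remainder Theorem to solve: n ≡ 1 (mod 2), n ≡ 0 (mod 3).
M = 2 × 3 = 6. M₁ = 3, y₁ ≡ 1 (mod 2). M₂ = 2, y₂ ≡ 2 (mod 3). n = 1×3×1 + 0×2×2 ≡ 3 (mod 6)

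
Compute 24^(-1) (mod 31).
24^(-1) ≡ 22 (mod 31). Verification: 24 × 22 = 528 ≡ 1 (mod 31)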